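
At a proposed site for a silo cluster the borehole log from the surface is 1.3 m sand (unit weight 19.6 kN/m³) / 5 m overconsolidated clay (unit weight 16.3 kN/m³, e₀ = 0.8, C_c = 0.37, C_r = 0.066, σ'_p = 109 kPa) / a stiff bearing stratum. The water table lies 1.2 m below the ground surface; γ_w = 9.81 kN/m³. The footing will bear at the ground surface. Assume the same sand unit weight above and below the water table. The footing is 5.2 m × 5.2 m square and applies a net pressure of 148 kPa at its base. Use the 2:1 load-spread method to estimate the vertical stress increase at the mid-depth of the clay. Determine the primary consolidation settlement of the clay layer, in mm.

Mid-depth of clay below the ground surface: z = 1.3 + 5/2 = 3.8 m.
Total vertical stress at mid-clay: σ_v = 19.6×1.3 + 16.3×2.5 = 66.23 kPa.
Pore pressure: u = 9.81×(3.8 − 1.2) = 25.506 kPa.
Initial effective stress: σ'_0 = σ_v − u = 66.23 − 25.506 = 40.724 kPa.
Stress increase at mid-clay by the 2:1 spreading method:
Δσ = qBL/((B+z)(L+z)) = 148×5.2×5.2/((5.2+3.8)(5.2+3.8)) = 49.406 kPa
Final effective stress: σ'_f = 40.724 + 49.406 = 90.13 kPa.
σ'_f = 90.13 ≤ σ'_p = 109 kPa, so the clay remains overconsolidated and only the recompression index applies:
S_c = C_r·H/(1+e₀)·log₁₀(σ'_f/σ'_0) = 0.066×5/1.8×log₁₀(90.13/40.724)
    = 0.18333 × 0.34502 = 0.06325 m

S_c ≈ 63.3 mm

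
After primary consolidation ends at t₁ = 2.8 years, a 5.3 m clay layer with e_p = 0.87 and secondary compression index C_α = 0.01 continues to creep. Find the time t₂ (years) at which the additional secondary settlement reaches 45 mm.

S_s = C_α·H/(1+e_p)·log₁₀(t₂/t₁) ⇒ log₁₀(t₂/t₁) = S_s·(1+e_p)/(C_α·H).
log₁₀(t₂/t₁) = 0.045 × (1+0.87) / (0.01×5.3) = 1.588
t₂ = t₁ × 10^1.588 = 2.8 × 38.7 = 108.4 years

t₂ ≈ 108 years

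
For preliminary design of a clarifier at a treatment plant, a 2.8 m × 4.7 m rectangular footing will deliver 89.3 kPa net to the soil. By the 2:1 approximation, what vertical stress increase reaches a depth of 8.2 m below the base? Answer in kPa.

By the 2:1 method the load spreads at 1 horizontal : 2 vertical, so at depth z the loaded area has grown by z in each plan dimension:
Δσ = qBL/((B+z)(L+z)) = 89.3×2.8×4.7/((2.8+8.2)(4.7+8.2)) = 8.2818 kPa

Δσ_z ≈ 8.28 kPa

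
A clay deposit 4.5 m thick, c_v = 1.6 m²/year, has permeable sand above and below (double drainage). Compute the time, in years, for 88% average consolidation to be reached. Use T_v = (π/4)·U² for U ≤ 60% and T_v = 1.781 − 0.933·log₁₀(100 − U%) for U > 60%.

t ≈ 2.45 years

Drainage path length: H_d = H/2 = 2.25 m (double drainage).
U > 60%: T_v = 1.781 − 0.933·log₁₀(100 − 88) = 0.77412.
t = T_v·H_d²/c_v = 0.77412×2.25²/1.6 = 2.449 years.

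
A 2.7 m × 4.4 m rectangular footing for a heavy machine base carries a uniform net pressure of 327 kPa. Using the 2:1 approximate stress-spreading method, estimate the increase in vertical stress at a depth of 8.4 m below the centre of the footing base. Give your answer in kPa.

By the 2:1 method the load spreads at 1 horizontal : 2 vertical, so at depth z the loaded area has grown by z in each plan dimension:
Δσ = qBL/((B+z)(L+z)) = 327×2.7×4.4/((2.7+8.4)(4.4+8.4)) = 27.342 kPa

Δσ_z ≈ 27.3 kPa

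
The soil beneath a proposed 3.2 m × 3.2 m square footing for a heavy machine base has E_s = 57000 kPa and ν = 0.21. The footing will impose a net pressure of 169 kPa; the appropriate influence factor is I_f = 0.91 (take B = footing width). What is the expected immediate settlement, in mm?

Immediate (elastic) settlement: S_e = q·B·(1−ν²)/E_s · I_f.
S_e = 169 × 3.2 × (1 − 0.21²) / 57000 × 0.91
    = 169 × 3.2 × 0.9559 / 57000 × 0.91
    = 0.008253 m = 8.253 mm

S_e ≈ 8.25 mm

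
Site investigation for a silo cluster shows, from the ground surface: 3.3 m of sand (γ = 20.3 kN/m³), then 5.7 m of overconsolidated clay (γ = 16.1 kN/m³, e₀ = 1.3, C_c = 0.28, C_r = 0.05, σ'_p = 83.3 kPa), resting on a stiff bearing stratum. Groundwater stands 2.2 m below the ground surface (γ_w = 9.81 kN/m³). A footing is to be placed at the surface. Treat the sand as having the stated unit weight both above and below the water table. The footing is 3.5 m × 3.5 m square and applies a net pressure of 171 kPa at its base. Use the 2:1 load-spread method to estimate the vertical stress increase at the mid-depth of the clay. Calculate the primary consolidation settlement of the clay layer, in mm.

Mid-depth of clay below the ground surface: z = 3.3 + 5.7/2 = 6.15 m.
Total vertical stress at mid-clay: σ_v = 20.3×3.3 + 16.1×2.85 = 112.88 kPa.
Pore pressure: u = 9.81×(6.15 − 2.2) = 38.75 kPa.
Initial effective stress: σ'_0 = σ_v − u = 112.88 − 38.75 = 74.13 kPa.
Stress increase at mid-clay by the 2:1 spreading method:
Δσ = qBL/((B+z)(L+z)) = 171×3.5×3.5/((3.5+6.15)(3.5+6.15)) = 22.495 kPa
Final effective stress: σ'_f = 74.13 + 22.495 = 96.625 kPa.
σ'_f = 96.625 > σ'_p = 83.3 kPa, so the stress path crosses the preconsolidation pressure — recompression up to σ'_p, then virgin compression beyond:
S_c = H/(1+e₀)·[C_r·log₁₀(σ'_p/σ'_0) + C_c·log₁₀(σ'_f/σ'_p)]
    = 5.7/2.3 × [0.05×log₁₀(83.3/74.13) + 0.28×log₁₀(96.625/83.3)]
    = 2.4783 × [0.0025326 + 0.018044] = 0.05099 m

S_c ≈ 51 mm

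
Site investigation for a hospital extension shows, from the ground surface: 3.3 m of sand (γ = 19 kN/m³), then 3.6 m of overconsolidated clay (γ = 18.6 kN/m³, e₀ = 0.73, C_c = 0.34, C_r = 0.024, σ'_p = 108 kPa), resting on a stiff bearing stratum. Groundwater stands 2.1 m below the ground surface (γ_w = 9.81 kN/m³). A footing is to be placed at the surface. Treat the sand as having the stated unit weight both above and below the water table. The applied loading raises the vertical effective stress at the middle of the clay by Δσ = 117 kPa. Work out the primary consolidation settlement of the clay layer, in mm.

Mid-depth of clay below the ground surface: z = 3.3 + 3.6/2 = 5.1 m.
Total vertical stress at mid-clay: σ_v = 19×3.3 + 18.6×1.8 = 96.18 kPa.
Pore pressure: u = 9.81×(5.1 − 2.1) = 29.43 kPa.
Initial effective stress: σ'_0 = σ_v − u = 96.18 − 29.43 = 66.75 kPa.
Final effective stress: σ'_f = 66.75 + 117 = 183.75 kPa.
σ'_f = 183.75 > σ'_p = 108 kPa, so the stress path crosses the preconsolidation pressure — recompression up to σ'_p, then virgin compression beyond:
S_c = H/(1+e₀)·[C_r·log₁₀(σ'_p/σ'_0) + C_c·log₁₀(σ'_f/σ'_p)]
    = 3.6/1.73 × [0.024×log₁₀(108/66.75) + 0.34×log₁₀(183.75/108)]
    = 2.0809 × [0.0050153 + 0.078473] = 0.1737 m

S_c ≈ 174 mm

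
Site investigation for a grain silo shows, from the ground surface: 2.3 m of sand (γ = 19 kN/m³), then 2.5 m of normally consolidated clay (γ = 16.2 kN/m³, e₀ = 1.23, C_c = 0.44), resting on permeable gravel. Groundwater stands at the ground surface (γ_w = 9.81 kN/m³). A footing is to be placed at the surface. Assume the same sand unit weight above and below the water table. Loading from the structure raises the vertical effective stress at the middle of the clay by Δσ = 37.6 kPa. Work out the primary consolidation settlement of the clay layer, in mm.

Mid-depth of clay below the ground surface: z = 2.3 + 2.5/2 = 3.55 m.
Total vertical stress at mid-clay: σ_v = 19×2.3 + 16.2×1.25 = 63.95 kPa.
Pore pressure: u = 9.81×(3.55 − 0) = 34.825 kPa.
Initial effective stress: σ'_0 = σ_v − u = 63.95 − 34.825 = 29.125 kPa.
Final effective stress: σ'_f = σ'_0 + Δσ = 29.125 + 37.6 = 66.725 kPa.
Normally consolidated clay, so the full stress increment lies on the virgin compression line:
S_c = C_c·H/(1+e₀)·log₁₀(σ'_f/σ'_0) = 0.44×2.5/(1+1.23)×log₁₀(66.725/29.125)
    = 0.49327 × 0.36002 = 0.1776 m

S_c ≈ 178 mm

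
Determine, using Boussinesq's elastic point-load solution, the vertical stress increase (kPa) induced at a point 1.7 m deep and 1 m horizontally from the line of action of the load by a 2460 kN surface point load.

Boussinesq vertical stress below a point load on an elastic half-space:
Δσ_z = 3P/(2πz²) · [1 + (r/z)²]^(−5/2)
r/z = 1/1.7 = 0.58824; [1+(r/z)²]^(−5/2) = 0.47574.
Δσ_z = 3×2460/(2π×1.7²) × 0.47574 = 406.42 × 0.47574 = 193.4 kPa

Δσ_z ≈ 193 kPa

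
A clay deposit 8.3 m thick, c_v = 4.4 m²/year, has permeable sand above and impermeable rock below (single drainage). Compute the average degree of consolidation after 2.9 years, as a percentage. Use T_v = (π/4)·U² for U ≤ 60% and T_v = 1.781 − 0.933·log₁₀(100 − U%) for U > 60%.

U ≈ 48.6 %

Drainage path length: H_d = H = 8.3 m (single drainage).
T_v = c_v·t/H_d² = 4.4×2.9/8.3² = 0.18522.
T_v = 0.18522 corresponds to the U ≤ 60% branch:
U = √(4T_v/π) = 0.4856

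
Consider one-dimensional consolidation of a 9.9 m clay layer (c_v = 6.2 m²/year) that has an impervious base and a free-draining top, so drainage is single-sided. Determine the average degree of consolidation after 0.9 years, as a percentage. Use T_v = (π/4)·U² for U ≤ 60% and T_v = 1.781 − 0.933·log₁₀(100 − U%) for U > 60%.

U ≈ 26.9 %

Drainage path length: H_d = H = 9.9 m (single drainage).
T_v = c_v·t/H_d² = 6.2×0.9/9.9² = 0.056933.
T_v = 0.056933 corresponds to the U ≤ 60% branch:
U = √(4T_v/π) = 0.2692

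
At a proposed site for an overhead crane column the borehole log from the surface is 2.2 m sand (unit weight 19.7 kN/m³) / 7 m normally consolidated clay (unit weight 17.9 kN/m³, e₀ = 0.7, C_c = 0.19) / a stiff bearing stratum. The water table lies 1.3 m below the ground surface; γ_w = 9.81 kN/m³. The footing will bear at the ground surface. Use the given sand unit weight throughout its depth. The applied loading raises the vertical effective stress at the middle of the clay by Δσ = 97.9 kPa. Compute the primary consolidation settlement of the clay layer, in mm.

Mid-depth of clay below the ground surface: z = 2.2 + 7/2 = 5.7 m.
Total vertical stress at mid-clay: σ_v = 19.7×2.2 + 17.9×3.5 = 105.99 kPa.
Pore pressure: u = 9.81×(5.7 − 1.3) = 43.164 kPa.
Initial effective stress: σ'_0 = σ_v − u = 105.99 − 43.164 = 62.826 kPa.
Final effective stress: σ'_f = σ'_0 + Δσ = 62.826 + 97.9 = 160.73 kPa.
Normally consolidated clay, so the full stress increment lies on the virgin compression line:
S_c = C_c·H/(1+e₀)·log₁₀(σ'_f/σ'_0) = 0.19×7/(1+0.7)×log₁₀(160.73/62.826)
    = 0.78235 × 0.40796 = 0.3192 m

S_c ≈ 319 mm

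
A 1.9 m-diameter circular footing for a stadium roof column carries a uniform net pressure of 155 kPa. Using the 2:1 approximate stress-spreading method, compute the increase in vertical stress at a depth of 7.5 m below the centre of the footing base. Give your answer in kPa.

Δσ_z ≈ 6.33 kPa

By the 2:1 method the load spreads at 1 horizontal : 2 vertical, so at depth z the loaded area has grown by z in each plan dimension:
Δσ ≈ qD²/(D+z)² = 155×1.9²/(1.9+7.5)² = 6.3326 kPa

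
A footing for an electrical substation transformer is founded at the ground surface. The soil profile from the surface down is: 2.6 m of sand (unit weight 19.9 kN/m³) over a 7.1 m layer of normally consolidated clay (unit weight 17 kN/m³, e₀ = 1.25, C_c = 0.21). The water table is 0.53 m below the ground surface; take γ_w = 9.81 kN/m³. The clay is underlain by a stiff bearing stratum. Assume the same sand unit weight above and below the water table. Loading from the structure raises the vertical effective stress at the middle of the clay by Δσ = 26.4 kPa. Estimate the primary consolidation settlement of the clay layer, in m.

Mid-depth of clay below the ground surface: z = 2.6 + 7.1/2 = 6.15 m.
Total vertical stress at mid-clay: σ_v = 19.9×2.6 + 17×3.55 = 112.09 kPa.
Pore pressure: u = 9.81×(6.15 − 0.53) = 55.132 kPa.
Initial effective stress: σ'_0 = σ_v − u = 112.09 − 55.132 = 56.958 kPa.
Final effective stress: σ'_f = σ'_0 + Δσ = 56.958 + 26.4 = 83.358 kPa.
Normally consolidated clay, so the full stress increment lies on the virgin compression line:
S_c = C_c·H/(1+e₀)·log₁₀(σ'_f/σ'_0) = 0.21×7.1/(1+1.25)×log₁₀(83.358/56.958)
    = 0.66267 × 0.16539 = 0.1096 m

S_c ≈ 0.11 m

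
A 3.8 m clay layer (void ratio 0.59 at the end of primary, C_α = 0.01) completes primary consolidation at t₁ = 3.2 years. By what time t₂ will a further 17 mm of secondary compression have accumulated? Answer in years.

S_s = C_α·H/(1+e_p)·log₁₀(t₂/t₁) ⇒ log₁₀(t₂/t₁) = S_s·(1+e_p)/(C_α·H).
log₁₀(t₂/t₁) = 0.017 × (1+0.59) / (0.01×3.8) = 0.7113
t₂ = t₁ × 10^0.7113 = 3.2 × 5.144 = 16.46 years

t₂ ≈ 16.5 years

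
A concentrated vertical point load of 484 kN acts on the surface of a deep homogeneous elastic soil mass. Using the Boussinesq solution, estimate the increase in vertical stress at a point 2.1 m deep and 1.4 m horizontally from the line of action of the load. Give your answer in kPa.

Δσ_z ≈ 20.9 kPa

Boussinesq vertical stress below a point load on an elastic half-space:
Δσ_z = 3P/(2πz²) · [1 + (r/z)²]^(−5/2)
r/z = 1.4/2.1 = 0.66667; [1+(r/z)²]^(−5/2) = 0.39879.
Δσ_z = 3×484/(2π×2.1²) × 0.39879 = 52.402 × 0.39879 = 20.9 kPa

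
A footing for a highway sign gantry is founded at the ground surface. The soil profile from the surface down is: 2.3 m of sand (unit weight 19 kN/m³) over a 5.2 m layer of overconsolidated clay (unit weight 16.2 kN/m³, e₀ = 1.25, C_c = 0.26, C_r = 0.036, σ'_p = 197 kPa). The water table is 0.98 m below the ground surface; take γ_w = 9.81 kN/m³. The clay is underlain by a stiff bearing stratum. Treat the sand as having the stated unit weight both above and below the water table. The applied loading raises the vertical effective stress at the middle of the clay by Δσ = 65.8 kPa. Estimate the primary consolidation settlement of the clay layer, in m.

S_c ≈ 0.0315 m

Mid-depth of clay below the ground surface: z = 2.3 + 5.2/2 = 4.9 m.
Total vertical stress at mid-clay: σ_v = 19×2.3 + 16.2×2.6 = 85.82 kPa.
Pore pressure: u = 9.81×(4.9 − 0.98) = 38.455 kPa.
Initial effective stress: σ'_0 = σ_v − u = 85.82 − 38.455 = 47.365 kPa.
Final effective stress: σ'_f = 47.365 + 65.8 = 113.16 kPa.
σ'_f = 113.16 ≤ σ'_p = 197 kPa, so the clay remains overconsolidated and only the recompression index applies:
S_c = C_r·H/(1+e₀)·log₁₀(σ'_f/σ'_0) = 0.036×5.2/2.25×log₁₀(113.16/47.365)
    = 0.0832 × 0.37824 = 0.03147 m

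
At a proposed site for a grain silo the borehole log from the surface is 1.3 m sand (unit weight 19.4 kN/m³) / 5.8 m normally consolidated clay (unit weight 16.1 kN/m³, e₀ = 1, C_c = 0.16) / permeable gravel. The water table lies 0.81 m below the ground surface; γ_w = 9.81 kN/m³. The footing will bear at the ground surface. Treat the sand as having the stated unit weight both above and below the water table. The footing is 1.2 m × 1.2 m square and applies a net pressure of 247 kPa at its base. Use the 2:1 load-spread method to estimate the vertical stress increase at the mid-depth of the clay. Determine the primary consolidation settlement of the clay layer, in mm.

Mid-depth of clay below the ground surface: z = 1.3 + 5.8/2 = 4.2 m.
Total vertical stress at mid-clay: σ_v = 19.4×1.3 + 16.1×2.9 = 71.91 kPa.
Pore pressure: u = 9.81×(4.2 − 0.81) = 33.256 kPa.
Initial effective stress: σ'_0 = σ_v − u = 71.91 − 33.256 = 38.654 kPa.
Stress increase at mid-clay by the 2:1 spreading method:
Δσ = qBL/((B+z)(L+z)) = 247×1.2×1.2/((1.2+4.2)(1.2+4.2)) = 12.198 kPa
Final effective stress: σ'_f = σ'_0 + Δσ = 38.654 + 12.198 = 50.852 kPa.
Normally consolidated clay, so the full stress increment lies on the virgin compression line:
S_c = C_c·H/(1+e₀)·log₁₀(σ'_f/σ'_0) = 0.16×5.8/(1+1)×log₁₀(50.852/38.654)
    = 0.464 × 0.11911 = 0.05527 m

S_c ≈ 55.3 mm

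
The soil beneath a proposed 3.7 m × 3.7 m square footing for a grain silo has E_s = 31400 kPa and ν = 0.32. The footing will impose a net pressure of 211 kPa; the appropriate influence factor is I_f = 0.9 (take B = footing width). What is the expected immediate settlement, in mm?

S_e ≈ 20.1 mm

Immediate (elastic) settlement: S_e = q·B·(1−ν²)/E_s · I_f.
S_e = 211 × 3.7 × (1 − 0.32²) / 31400 × 0.9
    = 211 × 3.7 × 0.8976 / 31400 × 0.9
    = 0.02009 m = 20.09 mm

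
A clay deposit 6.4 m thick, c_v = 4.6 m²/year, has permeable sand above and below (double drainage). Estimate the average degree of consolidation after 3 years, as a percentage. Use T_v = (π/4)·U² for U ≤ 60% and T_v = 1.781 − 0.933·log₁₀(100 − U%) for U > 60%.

Drainage path length: H_d = H/2 = 3.2 m (double drainage).
T_v = c_v·t/H_d² = 4.6×3/3.2² = 1.3477.
T_v = 1.3477 corresponds to the U > 60% branch:
U = 1 − 10^((1.781 − T_v)/0.933)/100 = 0.9709

U ≈ 97.1 %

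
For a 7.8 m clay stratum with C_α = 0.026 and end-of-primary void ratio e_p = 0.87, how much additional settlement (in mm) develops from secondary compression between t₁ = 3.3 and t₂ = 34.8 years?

S_s ≈ 111 mm

Secondary compression: S_s = C_α·H/(1+e_p)·log₁₀(t₂/t₁)
S_s = 0.026×7.8/(1+0.87)×log₁₀(34.8/3.3)
    = 0.1084 × 1.023 = 0.111 m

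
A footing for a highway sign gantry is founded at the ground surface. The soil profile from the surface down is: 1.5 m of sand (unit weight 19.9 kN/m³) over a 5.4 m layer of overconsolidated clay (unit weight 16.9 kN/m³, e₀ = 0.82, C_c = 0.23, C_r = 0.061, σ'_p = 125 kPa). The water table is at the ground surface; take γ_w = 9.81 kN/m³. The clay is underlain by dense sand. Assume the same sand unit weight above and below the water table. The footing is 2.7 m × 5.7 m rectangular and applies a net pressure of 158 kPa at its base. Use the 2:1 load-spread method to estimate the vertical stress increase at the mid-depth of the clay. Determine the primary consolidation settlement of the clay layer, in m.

Mid-depth of clay below the ground surface: z = 1.5 + 5.4/2 = 4.2 m.
Total vertical stress at mid-clay: σ_v = 19.9×1.5 + 16.9×2.7 = 75.48 kPa.
Pore pressure: u = 9.81×(4.2 − 0) = 41.202 kPa.
Initial effective stress: σ'_0 = σ_v − u = 75.48 − 41.202 = 34.278 kPa.
Stress increase at mid-clay by the 2:1 spreading method:
Δσ = qBL/((B+z)(L+z)) = 158×2.7×5.7/((2.7+4.2)(5.7+4.2)) = 35.597 kPa
Final effective stress: σ'_f = 34.278 + 35.597 = 69.875 kPa.
σ'_f = 69.875 ≤ σ'_p = 125 kPa, so the clay remains overconsolidated and only the recompression index applies:
S_c = C_r·H/(1+e₀)·log₁₀(σ'_f/σ'_0) = 0.061×5.4/1.82×log₁₀(69.875/34.278)
    = 0.18099 × 0.30931 = 0.05598 m

S_c ≈ 0.056 m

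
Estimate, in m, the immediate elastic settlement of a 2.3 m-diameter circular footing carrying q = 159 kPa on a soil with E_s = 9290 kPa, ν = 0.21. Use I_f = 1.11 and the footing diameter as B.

S_e ≈ 0.0418 m

Immediate (elastic) settlement: S_e = q·B·(1−ν²)/E_s · I_f.
S_e = 159 × 2.3 × (1 − 0.21²) / 9290 × 1.11
    = 159 × 2.3 × 0.9559 / 9290 × 1.11
    = 0.04177 m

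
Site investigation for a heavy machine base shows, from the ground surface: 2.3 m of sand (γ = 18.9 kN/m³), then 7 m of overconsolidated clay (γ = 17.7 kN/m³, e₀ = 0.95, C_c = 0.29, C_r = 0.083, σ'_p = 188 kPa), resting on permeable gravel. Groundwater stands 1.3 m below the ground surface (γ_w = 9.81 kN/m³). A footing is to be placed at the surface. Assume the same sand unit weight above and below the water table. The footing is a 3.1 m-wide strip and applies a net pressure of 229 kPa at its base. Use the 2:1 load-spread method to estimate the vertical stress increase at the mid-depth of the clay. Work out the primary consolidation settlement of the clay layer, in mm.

Mid-depth of clay below the ground surface: z = 2.3 + 7/2 = 5.8 m.
Total vertical stress at mid-clay: σ_v = 18.9×2.3 + 17.7×3.5 = 105.42 kPa.
Pore pressure: u = 9.81×(5.8 − 1.3) = 44.145 kPa.
Initial effective stress: σ'_0 = σ_v − u = 105.42 − 44.145 = 61.275 kPa.
Stress increase at mid-clay by the 2:1 spreading method:
Δσ = qB/(B+z) = 229×3.1/(3.1+5.8) = 79.764 kPa
Final effective stress: σ'_f = 61.275 + 79.764 = 141.04 kPa.
σ'_f = 141.04 ≤ σ'_p = 188 kPa, so the clay remains overconsolidated and only the recompression index applies:
S_c = C_r·H/(1+e₀)·log₁₀(σ'_f/σ'_0) = 0.083×7/1.95×log₁₀(141.04/61.275)
    = 0.29795 × 0.36206 = 0.1079 m

S_c ≈ 108 mm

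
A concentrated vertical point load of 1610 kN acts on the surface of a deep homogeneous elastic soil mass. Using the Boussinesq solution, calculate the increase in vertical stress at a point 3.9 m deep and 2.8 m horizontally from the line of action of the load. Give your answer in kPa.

Boussinesq vertical stress below a point load on an elastic half-space:
Δσ_z = 3P/(2πz²) · [1 + (r/z)²]^(−5/2)
r/z = 2.8/3.9 = 0.71795; [1+(r/z)²]^(−5/2) = 0.35371.
Δσ_z = 3×1610/(2π×3.9²) × 0.35371 = 50.54 × 0.35371 = 17.88 kPa

Δσ_z ≈ 17.9 kPa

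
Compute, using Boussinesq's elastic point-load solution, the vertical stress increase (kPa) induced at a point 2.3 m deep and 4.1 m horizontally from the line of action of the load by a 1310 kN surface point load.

Δσ_z ≈ 3.31 kPa

Boussinesq vertical stress below a point load on an elastic half-space:
Δσ_z = 3P/(2πz²) · [1 + (r/z)²]^(−5/2)
r/z = 4.1/2.3 = 1.7826; [1+(r/z)²]^(−5/2) = 0.028032.
Δσ_z = 3×1310/(2π×2.3²) × 0.028032 = 118.24 × 0.028032 = 3.315 kPa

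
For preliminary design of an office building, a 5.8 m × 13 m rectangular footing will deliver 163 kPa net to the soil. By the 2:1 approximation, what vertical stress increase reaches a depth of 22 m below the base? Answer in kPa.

Δσ_z ≈ 12.6 kPa

By the 2:1 method the load spreads at 1 horizontal : 2 vertical, so at depth z the loaded area has grown by z in each plan dimension:
Δσ = qBL/((B+z)(L+z)) = 163×5.8×13/((5.8+22)(13+22)) = 12.631 kPa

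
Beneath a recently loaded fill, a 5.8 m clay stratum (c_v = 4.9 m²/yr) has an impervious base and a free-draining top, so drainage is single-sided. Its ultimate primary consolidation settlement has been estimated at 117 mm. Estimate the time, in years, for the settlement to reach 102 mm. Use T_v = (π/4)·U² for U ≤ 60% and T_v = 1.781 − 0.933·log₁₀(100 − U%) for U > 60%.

Drainage path length: H_d = H = 5.8 m (single drainage).
U = S(t)/S_ult = 102/117 = 0.8718.
U > 60%: T_v = 1.781 − 0.933·log₁₀(100 − 87.179) = 0.74732.
t = T_v·H_d²/c_v = 0.74732×5.8²/4.9 = 5.131 years.

t ≈ 5.13 years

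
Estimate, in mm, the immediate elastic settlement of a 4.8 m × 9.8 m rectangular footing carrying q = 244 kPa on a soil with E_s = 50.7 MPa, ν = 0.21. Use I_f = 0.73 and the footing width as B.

S_e ≈ 16.1 mm

Immediate (elastic) settlement: S_e = q·B·(1−ν²)/E_s · I_f.
E_s = 50.7 MPa = 50700 kPa.
S_e = 244 × 4.8 × (1 − 0.21²) / 50700 × 0.73
    = 244 × 4.8 × 0.9559 / 50700 × 0.73
    = 0.01612 m = 16.12 mm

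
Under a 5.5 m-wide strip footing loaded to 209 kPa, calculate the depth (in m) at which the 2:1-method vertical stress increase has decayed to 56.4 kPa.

z ≈ 14.9 m

2:1 spreading — at depth z the loaded area has grown by z in each plan dimension:
qB/(B+z) = Δσ_z ⇒ z = qB/Δσ_z − B = 209×5.5/56.4 − 5.5 = 14.88 m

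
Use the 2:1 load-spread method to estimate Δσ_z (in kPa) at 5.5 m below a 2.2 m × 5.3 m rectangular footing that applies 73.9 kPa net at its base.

By the 2:1 method the load spreads at 1 horizontal : 2 vertical, so at depth z the loaded area has grown by z in each plan dimension:
Δσ = qBL/((B+z)(L+z)) = 73.9×2.2×5.3/((2.2+5.5)(5.3+5.5)) = 10.362 kPa

Δσ_z ≈ 10.4 kPa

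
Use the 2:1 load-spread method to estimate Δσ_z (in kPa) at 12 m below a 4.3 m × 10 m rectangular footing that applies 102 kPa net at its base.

Δσ_z ≈ 12.2 kPa

By the 2:1 method the load spreads at 1 horizontal : 2 vertical, so at depth z the loaded area has grown by z in each plan dimension:
Δσ = qBL/((B+z)(L+z)) = 102×4.3×10/((4.3+12)(10+12)) = 12.231 kPa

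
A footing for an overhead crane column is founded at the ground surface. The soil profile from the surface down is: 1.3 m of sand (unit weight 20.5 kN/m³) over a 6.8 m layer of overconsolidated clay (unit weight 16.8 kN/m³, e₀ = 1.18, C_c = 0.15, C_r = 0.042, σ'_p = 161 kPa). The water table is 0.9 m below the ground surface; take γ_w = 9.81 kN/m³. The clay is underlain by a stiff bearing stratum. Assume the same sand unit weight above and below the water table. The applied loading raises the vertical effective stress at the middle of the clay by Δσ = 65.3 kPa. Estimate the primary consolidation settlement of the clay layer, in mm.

Mid-depth of clay below the ground surface: z = 1.3 + 6.8/2 = 4.7 m.
Total vertical stress at mid-clay: σ_v = 20.5×1.3 + 16.8×3.4 = 83.77 kPa.
Pore pressure: u = 9.81×(4.7 − 0.9) = 37.278 kPa.
Initial effective stress: σ'_0 = σ_v − u = 83.77 − 37.278 = 46.492 kPa.
Final effective stress: σ'_f = 46.492 + 65.3 = 111.79 kPa.
σ'_f = 111.79 ≤ σ'_p = 161 kPa, so the clay remains overconsolidated and only the recompression index applies:
S_c = C_r·H/(1+e₀)·log₁₀(σ'_f/σ'_0) = 0.042×6.8/2.18×log₁₀(111.79/46.492)
    = 0.13101 × 0.38102 = 0.04992 m

S_c ≈ 49.9 mm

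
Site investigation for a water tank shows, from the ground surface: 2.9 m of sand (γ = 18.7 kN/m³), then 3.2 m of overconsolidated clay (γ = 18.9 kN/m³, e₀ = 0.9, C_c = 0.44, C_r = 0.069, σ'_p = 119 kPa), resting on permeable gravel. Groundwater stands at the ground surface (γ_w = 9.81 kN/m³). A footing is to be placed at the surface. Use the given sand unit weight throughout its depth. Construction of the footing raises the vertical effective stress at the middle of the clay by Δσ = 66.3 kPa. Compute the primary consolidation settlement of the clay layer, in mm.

Mid-depth of clay below the ground surface: z = 2.9 + 3.2/2 = 4.5 m.
Total vertical stress at mid-clay: σ_v = 18.7×2.9 + 18.9×1.6 = 84.47 kPa.
Pore pressure: u = 9.81×(4.5 − 0) = 44.145 kPa.
Initial effective stress: σ'_0 = σ_v − u = 84.47 − 44.145 = 40.325 kPa.
Final effective stress: σ'_f = 40.325 + 66.3 = 106.62 kPa.
σ'_f = 106.62 ≤ σ'_p = 119 kPa, so the clay remains overconsolidated and only the recompression index applies:
S_c = C_r·H/(1+e₀)·log₁₀(σ'_f/σ'_0) = 0.069×3.2/1.9×log₁₀(106.62/40.325)
    = 0.11621 × 0.42226 = 0.04907 m

S_c ≈ 49.1 mm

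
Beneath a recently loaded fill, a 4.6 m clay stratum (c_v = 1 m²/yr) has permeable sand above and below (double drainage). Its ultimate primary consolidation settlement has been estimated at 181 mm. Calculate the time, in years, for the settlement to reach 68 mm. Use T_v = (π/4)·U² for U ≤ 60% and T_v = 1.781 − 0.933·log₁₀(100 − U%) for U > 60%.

t ≈ 0.586 years

Drainage path length: H_d = H/2 = 2.3 m (double drainage).
U = S(t)/S_ult = 68/181 = 0.3757.
U ≤ 60%: T_v = (π/4)·U² = (π/4)×0.37569² = 0.11085.
t = T_v·H_d²/c_v = 0.11085×2.3²/1 = 0.5864 years.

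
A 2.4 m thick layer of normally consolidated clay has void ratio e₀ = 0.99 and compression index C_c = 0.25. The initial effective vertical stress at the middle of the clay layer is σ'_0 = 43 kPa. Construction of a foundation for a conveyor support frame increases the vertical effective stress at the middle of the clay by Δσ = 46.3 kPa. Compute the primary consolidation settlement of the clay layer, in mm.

Final effective stress: σ'_f = σ'_0 + Δσ = 43 + 46.3 = 89.3 kPa.
Normally consolidated clay, so the full stress increment lies on the virgin compression line:
S_c = C_c·H/(1+e₀)·log₁₀(σ'_f/σ'_0) = 0.25×2.4/(1+0.99)×log₁₀(89.3/43)
    = 0.30151 × 0.31738 = 0.09569 m

S_c ≈ 95.7 mm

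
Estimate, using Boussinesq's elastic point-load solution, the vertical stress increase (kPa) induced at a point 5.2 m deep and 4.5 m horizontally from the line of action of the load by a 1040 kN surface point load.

Boussinesq vertical stress below a point load on an elastic half-space:
Δσ_z = 3P/(2πz²) · [1 + (r/z)²]^(−5/2)
r/z = 4.5/5.2 = 0.86538; [1+(r/z)²]^(−5/2) = 0.24723.
Δσ_z = 3×1040/(2π×5.2²) × 0.24723 = 18.364 × 0.24723 = 4.54 kPa

Δσ_z ≈ 4.54 kPa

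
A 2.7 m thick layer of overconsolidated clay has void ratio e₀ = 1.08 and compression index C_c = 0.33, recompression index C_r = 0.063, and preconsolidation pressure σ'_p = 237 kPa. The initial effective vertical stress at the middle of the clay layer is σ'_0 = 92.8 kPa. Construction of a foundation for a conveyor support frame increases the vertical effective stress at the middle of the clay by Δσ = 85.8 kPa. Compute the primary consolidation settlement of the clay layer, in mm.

S_c ≈ 23.3 mm

Final effective stress: σ'_f = 92.8 + 85.8 = 178.6 kPa.
σ'_f = 178.6 ≤ σ'_p = 237 kPa, so the clay remains overconsolidated and only the recompression index applies:
S_c = C_r·H/(1+e₀)·log₁₀(σ'_f/σ'_0) = 0.063×2.7/2.08×log₁₀(178.6/92.8)
    = 0.08178 × 0.28433 = 0.02325 m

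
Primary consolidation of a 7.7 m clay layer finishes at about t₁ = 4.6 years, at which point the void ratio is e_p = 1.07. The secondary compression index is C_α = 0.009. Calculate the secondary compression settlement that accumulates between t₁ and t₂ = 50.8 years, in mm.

S_s ≈ 34.9 mm

Secondary compression: S_s = C_α·H/(1+e_p)·log₁₀(t₂/t₁)
S_s = 0.009×7.7/(1+1.07)×log₁₀(50.8/4.6)
    = 0.03348 × 1.043 = 0.03492 m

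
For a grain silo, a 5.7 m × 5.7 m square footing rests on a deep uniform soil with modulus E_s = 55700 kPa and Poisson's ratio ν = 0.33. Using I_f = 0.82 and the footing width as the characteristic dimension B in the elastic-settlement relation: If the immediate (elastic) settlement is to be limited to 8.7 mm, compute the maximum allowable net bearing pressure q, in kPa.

q ≈ 116 kPa

S_e = q·B·(1−ν²)/E_s · I_f  ⇒  q = S_e·E_s / (B·(1−ν²)·I_f).
q = 0.0087 × 55700 / (5.7 × 0.8911 × 0.82) = 116.3 kPa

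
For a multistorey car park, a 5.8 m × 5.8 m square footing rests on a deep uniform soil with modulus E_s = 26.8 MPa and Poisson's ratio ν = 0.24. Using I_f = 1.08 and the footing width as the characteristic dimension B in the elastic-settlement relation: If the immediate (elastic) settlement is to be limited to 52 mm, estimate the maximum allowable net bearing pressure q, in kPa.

q ≈ 236 kPa

E_s = 26.8 MPa = 26800 kPa.
S_e = q·B·(1−ν²)/E_s · I_f  ⇒  q = S_e·E_s / (B·(1−ν²)·I_f).
q = 0.052 × 26800 / (5.8 × 0.9424 × 1.08) = 236.1 kPa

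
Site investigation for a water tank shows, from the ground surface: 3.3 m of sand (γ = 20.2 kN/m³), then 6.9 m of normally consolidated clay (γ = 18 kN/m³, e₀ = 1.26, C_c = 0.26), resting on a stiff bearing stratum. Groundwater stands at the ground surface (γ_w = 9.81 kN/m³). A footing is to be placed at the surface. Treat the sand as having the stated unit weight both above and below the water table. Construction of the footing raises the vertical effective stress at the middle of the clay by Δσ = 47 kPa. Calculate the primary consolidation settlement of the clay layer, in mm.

Mid-depth of clay below the ground surface: z = 3.3 + 6.9/2 = 6.75 m.
Total vertical stress at mid-clay: σ_v = 20.2×3.3 + 18×3.45 = 128.76 kPa.
Pore pressure: u = 9.81×(6.75 − 0) = 66.218 kPa.
Initial effective stress: σ'_0 = σ_v − u = 128.76 − 66.218 = 62.542 kPa.
Final effective stress: σ'_f = σ'_0 + Δσ = 62.542 + 47 = 109.54 kPa.
Normally consolidated clay, so the full stress increment lies on the virgin compression line:
S_c = C_c·H/(1+e₀)·log₁₀(σ'_f/σ'_0) = 0.26×6.9/(1+1.26)×log₁₀(109.54/62.542)
    = 0.79381 × 0.2434 = 0.1932 m

S_c ≈ 193 mm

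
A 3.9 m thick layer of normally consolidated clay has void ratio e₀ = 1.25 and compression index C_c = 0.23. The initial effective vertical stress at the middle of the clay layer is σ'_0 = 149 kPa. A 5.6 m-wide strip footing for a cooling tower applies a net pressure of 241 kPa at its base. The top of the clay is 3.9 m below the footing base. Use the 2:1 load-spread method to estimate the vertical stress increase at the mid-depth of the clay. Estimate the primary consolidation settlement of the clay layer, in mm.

S_c ≈ 101 mm

Mid-depth of clay below the footing base: z = 3.9 + 3.9/2 = 5.85 m.
Stress increase at mid-clay by the 2:1 spreading method:
Δσ = qB/(B+z) = 241×5.6/(5.6+5.85) = 117.87 kPa
Final effective stress: σ'_f = σ'_0 + Δσ = 149 + 117.87 = 266.87 kPa.
Normally consolidated clay, so the full stress increment lies on the virgin compression line:
S_c = C_c·H/(1+e₀)·log₁₀(σ'_f/σ'_0) = 0.23×3.9/(1+1.25)×log₁₀(266.87/149)
    = 0.39867 × 0.25311 = 0.1009 m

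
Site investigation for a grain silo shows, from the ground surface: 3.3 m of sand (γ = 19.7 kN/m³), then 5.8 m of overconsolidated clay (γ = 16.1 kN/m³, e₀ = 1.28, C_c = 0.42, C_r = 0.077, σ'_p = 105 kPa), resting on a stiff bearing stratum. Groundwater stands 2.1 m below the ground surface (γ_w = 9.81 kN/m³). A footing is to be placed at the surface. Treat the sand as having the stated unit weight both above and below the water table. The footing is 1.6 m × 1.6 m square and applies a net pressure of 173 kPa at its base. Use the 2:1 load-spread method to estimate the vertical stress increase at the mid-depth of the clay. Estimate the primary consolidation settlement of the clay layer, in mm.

Mid-depth of clay below the ground surface: z = 3.3 + 5.8/2 = 6.2 m.
Total vertical stress at mid-clay: σ_v = 19.7×3.3 + 16.1×2.9 = 111.7 kPa.
Pore pressure: u = 9.81×(6.2 − 2.1) = 40.221 kPa.
Initial effective stress: σ'_0 = σ_v − u = 111.7 − 40.221 = 71.479 kPa.
Stress increase at mid-clay by the 2:1 spreading method:
Δσ = qBL/((B+z)(L+z)) = 173×1.6×1.6/((1.6+6.2)(1.6+6.2)) = 7.2794 kPa
Final effective stress: σ'_f = 71.479 + 7.2794 = 78.758 kPa.
σ'_f = 78.758 ≤ σ'_p = 105 kPa, so the clay remains overconsolidated and only the recompression index applies:
S_c = C_r·H/(1+e₀)·log₁₀(σ'_f/σ'_0) = 0.077×5.8/2.28×log₁₀(78.758/71.479)
    = 0.19588 × 0.042116 = 0.00825 m

S_c ≈ 8.25 mm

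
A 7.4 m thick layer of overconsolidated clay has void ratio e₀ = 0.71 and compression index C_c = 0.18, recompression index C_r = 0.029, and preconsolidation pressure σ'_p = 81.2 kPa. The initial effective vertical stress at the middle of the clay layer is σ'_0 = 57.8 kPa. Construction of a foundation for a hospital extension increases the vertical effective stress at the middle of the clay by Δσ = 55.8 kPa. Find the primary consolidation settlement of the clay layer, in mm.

S_c ≈ 132 mm

Final effective stress: σ'_f = 57.8 + 55.8 = 113.6 kPa.
σ'_f = 113.6 > σ'_p = 81.2 kPa, so the stress path crosses the preconsolidation pressure — recompression up to σ'_p, then virgin compression beyond:
S_c = H/(1+e₀)·[C_r·log₁₀(σ'_p/σ'_0) + C_c·log₁₀(σ'_f/σ'_p)]
    = 7.4/1.71 × [0.029×log₁₀(81.2/57.8) + 0.18×log₁₀(113.6/81.2)]
    = 4.3275 × [0.0042812 + 0.026248] = 0.1321 m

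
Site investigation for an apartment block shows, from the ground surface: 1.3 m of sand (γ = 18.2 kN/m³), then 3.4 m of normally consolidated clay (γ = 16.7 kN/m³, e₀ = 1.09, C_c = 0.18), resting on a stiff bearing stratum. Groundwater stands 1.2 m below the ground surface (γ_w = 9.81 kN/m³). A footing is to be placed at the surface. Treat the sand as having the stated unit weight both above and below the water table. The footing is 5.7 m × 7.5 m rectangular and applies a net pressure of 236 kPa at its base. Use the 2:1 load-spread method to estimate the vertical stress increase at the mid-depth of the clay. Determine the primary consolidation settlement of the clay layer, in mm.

S_c ≈ 183 mm

Mid-depth of clay below the ground surface: z = 1.3 + 3.4/2 = 3 m.
Total vertical stress at mid-clay: σ_v = 18.2×1.3 + 16.7×1.7 = 52.05 kPa.
Pore pressure: u = 9.81×(3 − 1.2) = 17.658 kPa.
Initial effective stress: σ'_0 = σ_v − u = 52.05 − 17.658 = 34.392 kPa.
Stress increase at mid-clay by the 2:1 spreading method:
Δσ = qBL/((B+z)(L+z)) = 236×5.7×7.5/((5.7+3)(7.5+3)) = 110.44 kPa
Final effective stress: σ'_f = σ'_0 + Δσ = 34.392 + 110.44 = 144.83 kPa.
Normally consolidated clay, so the full stress increment lies on the virgin compression line:
S_c = C_c·H/(1+e₀)·log₁₀(σ'_f/σ'_0) = 0.18×3.4/(1+1.09)×log₁₀(144.83/34.392)
    = 0.29282 × 0.6244 = 0.1828 m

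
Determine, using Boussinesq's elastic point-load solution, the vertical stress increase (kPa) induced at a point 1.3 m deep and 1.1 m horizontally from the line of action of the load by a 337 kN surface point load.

Δσ_z ≈ 24.7 kPa

Boussinesq vertical stress below a point load on an elastic half-space:
Δσ_z = 3P/(2πz²) · [1 + (r/z)²]^(−5/2)
r/z = 1.1/1.3 = 0.84615; [1+(r/z)²]^(−5/2) = 0.25925.
Δσ_z = 3×337/(2π×1.3²) × 0.25925 = 95.21 × 0.25925 = 24.68 kPa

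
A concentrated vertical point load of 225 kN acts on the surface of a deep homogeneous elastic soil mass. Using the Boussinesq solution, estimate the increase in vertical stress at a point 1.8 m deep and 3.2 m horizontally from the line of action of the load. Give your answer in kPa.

Boussinesq vertical stress below a point load on an elastic half-space:
Δσ_z = 3P/(2πz²) · [1 + (r/z)²]^(−5/2)
r/z = 3.2/1.8 = 1.7778; [1+(r/z)²]^(−5/2) = 0.028323.
Δσ_z = 3×225/(2π×1.8²) × 0.028323 = 33.157 × 0.028323 = 0.9391 kPa

Δσ_z ≈ 0.939 kPa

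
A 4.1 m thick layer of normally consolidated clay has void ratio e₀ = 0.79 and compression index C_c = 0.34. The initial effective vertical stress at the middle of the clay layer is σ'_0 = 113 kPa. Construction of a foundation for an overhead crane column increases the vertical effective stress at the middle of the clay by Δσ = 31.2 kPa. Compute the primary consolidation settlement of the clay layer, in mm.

S_c ≈ 82.5 mm

Final effective stress: σ'_f = σ'_0 + Δσ = 113 + 31.2 = 144.2 kPa.
Normally consolidated clay, so the full stress increment lies on the virgin compression line:
S_c = C_c·H/(1+e₀)·log₁₀(σ'_f/σ'_0) = 0.34×4.1/(1+0.79)×log₁₀(144.2/113)
    = 0.77877 × 0.10589 = 0.08246 m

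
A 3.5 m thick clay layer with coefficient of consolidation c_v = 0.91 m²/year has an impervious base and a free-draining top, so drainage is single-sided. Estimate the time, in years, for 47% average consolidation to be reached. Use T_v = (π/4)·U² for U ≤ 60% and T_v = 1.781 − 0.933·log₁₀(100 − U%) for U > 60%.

Drainage path length: H_d = H = 3.5 m (single drainage).
U ≤ 60%: T_v = (π/4)·U² = (π/4)×0.47² = 0.17349.
t = T_v·H_d²/c_v = 0.17349×3.5²/0.91 = 2.335 years.

t ≈ 2.34 years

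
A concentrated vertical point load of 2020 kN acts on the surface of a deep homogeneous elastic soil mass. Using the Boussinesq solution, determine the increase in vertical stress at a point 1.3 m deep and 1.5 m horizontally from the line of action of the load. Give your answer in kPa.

Boussinesq vertical stress below a point load on an elastic half-space:
Δσ_z = 3P/(2πz²) · [1 + (r/z)²]^(−5/2)
r/z = 1.5/1.3 = 1.1538; [1+(r/z)²]^(−5/2) = 0.1205.
Δσ_z = 3×2020/(2π×1.3²) × 0.1205 = 570.7 × 0.1205 = 68.77 kPa

Δσ_z ≈ 68.8 kPa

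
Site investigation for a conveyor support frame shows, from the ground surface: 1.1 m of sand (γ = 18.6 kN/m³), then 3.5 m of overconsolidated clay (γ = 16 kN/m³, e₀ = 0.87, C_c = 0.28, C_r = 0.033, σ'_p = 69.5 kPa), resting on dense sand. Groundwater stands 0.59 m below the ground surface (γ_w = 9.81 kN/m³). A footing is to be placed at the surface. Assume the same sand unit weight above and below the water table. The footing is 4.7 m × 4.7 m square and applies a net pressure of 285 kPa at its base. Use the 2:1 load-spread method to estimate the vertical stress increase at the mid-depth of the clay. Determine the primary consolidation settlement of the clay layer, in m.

S_c ≈ 0.18 m

Mid-depth of clay below the ground surface: z = 1.1 + 3.5/2 = 2.85 m.
Total vertical stress at mid-clay: σ_v = 18.6×1.1 + 16×1.75 = 48.46 kPa.
Pore pressure: u = 9.81×(2.85 − 0.59) = 22.171 kPa.
Initial effective stress: σ'_0 = σ_v − u = 48.46 − 22.171 = 26.289 kPa.
Stress increase at mid-clay by the 2:1 spreading method:
Δσ = qBL/((B+z)(L+z)) = 285×4.7×4.7/((4.7+2.85)(4.7+2.85)) = 110.45 kPa
Final effective stress: σ'_f = 26.289 + 110.45 = 136.74 kPa.
σ'_f = 136.74 > σ'_p = 69.5 kPa, so the stress path crosses the preconsolidation pressure — recompression up to σ'_p, then virgin compression beyond:
S_c = H/(1+e₀)·[C_r·log₁₀(σ'_p/σ'_0) + C_c·log₁₀(σ'_f/σ'_p)]
    = 3.5/1.87 × [0.033×log₁₀(69.5/26.289) + 0.28×log₁₀(136.74/69.5)]
    = 1.8717 × [0.013933 + 0.082295] = 0.1801 m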